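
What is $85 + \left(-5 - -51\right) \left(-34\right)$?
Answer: $-1479$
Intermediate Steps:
$85 + \left(-5 - -51\right) \left(-34\right) = 85 + \left(-5 + 51\right) \left(-34\right) = 85 + 46 \left(-34\right) = 85 - 1564 = -1479$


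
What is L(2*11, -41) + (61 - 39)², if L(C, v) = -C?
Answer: 462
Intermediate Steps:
L(2*11, -41) + (61 - 39)² = -2*11 + (61 - 39)² = -1*22 + 22² = -22 + 484 = 462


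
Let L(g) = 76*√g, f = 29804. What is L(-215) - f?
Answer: -29804 + 76*I*√215 ≈ -29804.0 + 1114.4*I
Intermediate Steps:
L(-215) - f = 76*√(-215) - 1*29804 = 76*(I*√215) - 29804 = 76*I*√215 - 29804 = -29804 + 76*I*√215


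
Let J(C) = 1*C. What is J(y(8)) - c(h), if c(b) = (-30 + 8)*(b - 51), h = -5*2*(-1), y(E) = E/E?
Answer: -901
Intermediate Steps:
y(E) = 1
J(C) = C
h = 10 (h = -10*(-1) = 10)
c(b) = 1122 - 22*b (c(b) = -22*(-51 + b) = 1122 - 22*b)
J(y(8)) - c(h) = 1 - (1122 - 22*10) = 1 - (1122 - 220) = 1 - 1*902 = 1 - 902 = -901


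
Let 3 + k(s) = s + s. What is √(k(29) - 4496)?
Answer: I*√4441 ≈ 66.641*I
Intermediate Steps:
k(s) = -3 + 2*s (k(s) = -3 + (s + s) = -3 + 2*s)
√(k(29) - 4496) = √((-3 + 2*29) - 4496) = √((-3 + 58) - 4496) = √(55 - 4496) = √(-4441) = I*√4441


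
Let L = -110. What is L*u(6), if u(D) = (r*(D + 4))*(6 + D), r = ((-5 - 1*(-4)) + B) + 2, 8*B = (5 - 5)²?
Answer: -13200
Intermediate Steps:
B = 0 (B = (5 - 5)²/8 = (⅛)*0² = (⅛)*0 = 0)
r = 1 (r = ((-5 - 1*(-4)) + 0) + 2 = ((-5 + 4) + 0) + 2 = (-1 + 0) + 2 = -1 + 2 = 1)
u(D) = (4 + D)*(6 + D) (u(D) = (1*(D + 4))*(6 + D) = (1*(4 + D))*(6 + D) = (4 + D)*(6 + D))
L*u(6) = -110*(24 + 6² + 10*6) = -110*(24 + 36 + 60) = -110*120 = -13200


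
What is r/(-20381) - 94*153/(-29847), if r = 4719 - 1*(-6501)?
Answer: -13921266/202770569 ≈ -0.068655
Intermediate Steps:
r = 11220 (r = 4719 + 6501 = 11220)
r/(-20381) - 94*153/(-29847) = 11220/(-20381) - 94*153/(-29847) = 11220*(-1/20381) - 14382*(-1/29847) = -11220/20381 + 4794/9949 = -13921266/202770569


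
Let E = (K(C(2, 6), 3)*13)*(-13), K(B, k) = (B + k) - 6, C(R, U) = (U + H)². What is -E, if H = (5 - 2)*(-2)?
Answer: -507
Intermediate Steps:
H = -6 (H = 3*(-2) = -6)
C(R, U) = (-6 + U)² (C(R, U) = (U - 6)² = (-6 + U)²)
K(B, k) = -6 + B + k
E = 507 (E = ((-6 + (-6 + 6)² + 3)*13)*(-13) = ((-6 + 0² + 3)*13)*(-13) = ((-6 + 0 + 3)*13)*(-13) = -3*13*(-13) = -39*(-13) = 507)
-E = -1*507 = -507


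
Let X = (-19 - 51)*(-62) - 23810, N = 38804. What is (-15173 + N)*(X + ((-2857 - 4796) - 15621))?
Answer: -1010083464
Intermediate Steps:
X = -19470 (X = -70*(-62) - 23810 = 4340 - 23810 = -19470)
(-15173 + N)*(X + ((-2857 - 4796) - 15621)) = (-15173 + 38804)*(-19470 + ((-2857 - 4796) - 15621)) = 23631*(-19470 + (-7653 - 15621)) = 23631*(-19470 - 23274) = 23631*(-42744) = -1010083464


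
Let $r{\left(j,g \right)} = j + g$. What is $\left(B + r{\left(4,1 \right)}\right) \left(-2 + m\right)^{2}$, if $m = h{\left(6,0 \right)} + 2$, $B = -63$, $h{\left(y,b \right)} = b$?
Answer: $0$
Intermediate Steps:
$r{\left(j,g \right)} = g + j$
$m = 2$ ($m = 0 + 2 = 2$)
$\left(B + r{\left(4,1 \right)}\right) \left(-2 + m\right)^{2} = \left(-63 + \left(1 + 4\right)\right) \left(-2 + 2\right)^{2} = \left(-63 + 5\right) 0^{2} = \left(-58\right) 0 = 0$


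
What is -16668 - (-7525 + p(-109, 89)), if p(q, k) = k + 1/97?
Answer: -895505/97 ≈ -9232.0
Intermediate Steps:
p(q, k) = 1/97 + k (p(q, k) = k + 1/97 = 1/97 + k)
-16668 - (-7525 + p(-109, 89)) = -16668 - (-7525 + (1/97 + 89)) = -16668 - (-7525 + 8634/97) = -16668 - 1*(-721291/97) = -16668 + 721291/97 = -895505/97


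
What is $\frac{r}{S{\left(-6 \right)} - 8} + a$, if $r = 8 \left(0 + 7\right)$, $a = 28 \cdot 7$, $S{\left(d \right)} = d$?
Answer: $192$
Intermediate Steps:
$a = 196$
$r = 56$ ($r = 8 \cdot 7 = 56$)
$\frac{r}{S{\left(-6 \right)} - 8} + a = \frac{56}{-6 - 8} + 196 = \frac{56}{-14} + 196 = 56 \left(- \frac{1}{14}\right) + 196 = -4 + 196 = 192$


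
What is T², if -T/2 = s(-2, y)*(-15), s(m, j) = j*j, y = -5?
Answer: 562500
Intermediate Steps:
s(m, j) = j²
T = 750 (T = -2*(-5)²*(-15) = -50*(-15) = -2*(-375) = 750)
T² = 750² = 562500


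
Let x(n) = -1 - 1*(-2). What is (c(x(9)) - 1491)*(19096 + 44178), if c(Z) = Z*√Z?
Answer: -94278260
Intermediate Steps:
x(n) = 1 (x(n) = -1 + 2 = 1)
c(Z) = Z^(3/2)
(c(x(9)) - 1491)*(19096 + 44178) = (1^(3/2) - 1491)*(19096 + 44178) = (1 - 1491)*63274 = -1490*63274 = -94278260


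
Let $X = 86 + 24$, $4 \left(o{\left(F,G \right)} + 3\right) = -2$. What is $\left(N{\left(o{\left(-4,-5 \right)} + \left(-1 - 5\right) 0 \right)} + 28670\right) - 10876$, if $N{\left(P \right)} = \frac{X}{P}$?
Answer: $\frac{124338}{7} \approx 17763.0$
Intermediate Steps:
$o{\left(F,G \right)} = - \frac{7}{2}$ ($o{\left(F,G \right)} = -3 + \frac{1}{4} \left(-2\right) = -3 - \frac{1}{2} = - \frac{7}{2}$)
$X = 110$
$N{\left(P \right)} = \frac{110}{P}$
$\left(N{\left(o{\left(-4,-5 \right)} + \left(-1 - 5\right) 0 \right)} + 28670\right) - 10876 = \left(\frac{110}{- \frac{7}{2} + \left(-1 - 5\right) 0} + 28670\right) - 10876 = \left(\frac{110}{- \frac{7}{2} - 0} + 28670\right) - 10876 = \left(\frac{110}{- \frac{7}{2} + 0} + 28670\right) - 10876 = \left(\frac{110}{- \frac{7}{2}} + 28670\right) - 10876 = \left(110 \left(- \frac{2}{7}\right) + 28670\right) - 10876 = \left(- \frac{220}{7} + 28670\right) - 10876 = \frac{200470}{7} - 10876 = \frac{124338}{7}$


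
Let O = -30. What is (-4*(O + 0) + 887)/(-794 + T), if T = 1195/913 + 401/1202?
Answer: -1105107982/869553741 ≈ -1.2709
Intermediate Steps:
T = 1802503/1097426 (T = 1195*(1/913) + 401*(1/1202) = 1195/913 + 401/1202 = 1802503/1097426 ≈ 1.6425)
(-4*(O + 0) + 887)/(-794 + T) = (-4*(-30 + 0) + 887)/(-794 + 1802503/1097426) = (-4*(-30) + 887)/(-869553741/1097426) = (120 + 887)*(-1097426/869553741) = 1007*(-1097426/869553741) = -1105107982/869553741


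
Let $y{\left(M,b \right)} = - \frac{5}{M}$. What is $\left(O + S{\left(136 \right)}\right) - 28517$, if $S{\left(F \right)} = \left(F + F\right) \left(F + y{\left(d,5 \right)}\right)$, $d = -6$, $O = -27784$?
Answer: $- \frac{57247}{3} \approx -19082.0$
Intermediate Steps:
$S{\left(F \right)} = 2 F \left(\frac{5}{6} + F\right)$ ($S{\left(F \right)} = \left(F + F\right) \left(F - \frac{5}{-6}\right) = 2 F \left(F - - \frac{5}{6}\right) = 2 F \left(F + \frac{5}{6}\right) = 2 F \left(\frac{5}{6} + F\right)$)
$\left(O + S{\left(136 \right)}\right) - 28517 = \left(-27784 + \frac{1}{3} \cdot 136 \left(5 + 6 \cdot 136\right)\right) - 28517 = \left(-27784 + \frac{1}{3} \cdot 136 \left(5 + 816\right)\right) - 28517 = \left(-27784 + \frac{1}{3} \cdot 136 \cdot 821\right) - 28517 = \left(-27784 + \frac{111656}{3}\right) - 28517 = \frac{28304}{3} - 28517 = - \frac{57247}{3}$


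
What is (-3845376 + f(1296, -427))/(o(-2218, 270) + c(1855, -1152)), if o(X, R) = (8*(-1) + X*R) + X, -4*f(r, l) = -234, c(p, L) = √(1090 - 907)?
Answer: 770455504935/120434793071 + 2563545*√183/240869586142 ≈ 6.3974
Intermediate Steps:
c(p, L) = √183
f(r, l) = 117/2 (f(r, l) = -¼*(-234) = 117/2)
o(X, R) = -8 + X + R*X (o(X, R) = (-8 + R*X) + X = -8 + X + R*X)
(-3845376 + f(1296, -427))/(o(-2218, 270) + c(1855, -1152)) = (-3845376 + 117/2)/((-8 - 2218 + 270*(-2218)) + √183) = -7690635/(2*((-8 - 2218 - 598860) + √183)) = -7690635/(2*(-601086 + √183))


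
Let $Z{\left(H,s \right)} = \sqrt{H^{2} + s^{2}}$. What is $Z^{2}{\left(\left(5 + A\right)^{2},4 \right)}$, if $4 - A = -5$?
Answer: $38432$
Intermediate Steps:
$A = 9$ ($A = 4 - -5 = 4 + 5 = 9$)
$Z^{2}{\left(\left(5 + A\right)^{2},4 \right)} = \left(\sqrt{\left(\left(5 + 9\right)^{2}\right)^{2} + 4^{2}}\right)^{2} = \left(\sqrt{\left(14^{2}\right)^{2} + 16}\right)^{2} = \left(\sqrt{196^{2} + 16}\right)^{2} = \left(\sqrt{38416 + 16}\right)^{2} = \left(\sqrt{38432}\right)^{2} = \left(4 \sqrt{2402}\right)^{2} = 38432$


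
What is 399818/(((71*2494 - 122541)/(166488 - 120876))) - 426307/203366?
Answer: 161246109988775/482180786 ≈ 3.3441e+5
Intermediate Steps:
399818/(((71*2494 - 122541)/(166488 - 120876))) - 426307/203366 = 399818/(((177074 - 122541)/45612)) - 426307*1/203366 = 399818/((54533*(1/45612))) - 426307/203366 = 399818/(54533/45612) - 426307/203366 = 399818*(45612/54533) - 426307/203366 = 18236498616/54533 - 426307/203366 = 161246109988775/482180786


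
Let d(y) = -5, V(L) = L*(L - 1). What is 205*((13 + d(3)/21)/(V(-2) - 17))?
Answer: -54940/231 ≈ -237.84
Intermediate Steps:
V(L) = L*(-1 + L)
205*((13 + d(3)/21)/(V(-2) - 17)) = 205*((13 - 5/21)/(-2*(-1 - 2) - 17)) = 205*((13 - 5*1/21)/(-2*(-3) - 17)) = 205*((13 - 5/21)/(6 - 17)) = 205*((268/21)/(-11)) = 205*((268/21)*(-1/11)) = 205*(-268/231) = -54940/231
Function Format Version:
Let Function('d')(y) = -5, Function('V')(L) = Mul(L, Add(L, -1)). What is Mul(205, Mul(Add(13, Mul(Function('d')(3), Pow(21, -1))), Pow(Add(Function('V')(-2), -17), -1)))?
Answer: Rational(-54940, 231) ≈ -237.84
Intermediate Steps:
Function('V')(L) = Mul(L, Add(-1, L))
Mul(205, Mul(Add(13, Mul(Function('d')(3), Pow(21, -1))), Pow(Add(Function('V')(-2), -17), -1))) = Mul(205, Mul(Add(13, Mul(-5, Pow(21, -1))), Pow(Add(Mul(-2, Add(-1, -2)), -17), -1))) = Mul(205, Mul(Add(13, Mul(-5, Rational(1, 21))), Pow(Add(Mul(-2, -3), -17), -1))) = Mul(205, Mul(Add(13, Rational(-5, 21)), Pow(Add(6, -17), -1))) = Mul(205, Mul(Rational(268, 21), Pow(-11, -1))) = Mul(205, Mul(Rational(268, 21), Rational(-1, 11))) = Mul(205, Rational(-268, 231)) = Rational(-54940, 231)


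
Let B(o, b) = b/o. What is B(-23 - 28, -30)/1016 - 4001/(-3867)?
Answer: 34571971/33395412 ≈ 1.0352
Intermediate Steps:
B(-23 - 28, -30)/1016 - 4001/(-3867) = -30/(-23 - 28)/1016 - 4001/(-3867) = -30/(-51)*(1/1016) - 4001*(-1/3867) = -30*(-1/51)*(1/1016) + 4001/3867 = (10/17)*(1/1016) + 4001/3867 = 5/8636 + 4001/3867 = 34571971/33395412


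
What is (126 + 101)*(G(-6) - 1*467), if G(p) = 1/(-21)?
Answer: -2226416/21 ≈ -1.0602e+5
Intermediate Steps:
G(p) = -1/21
(126 + 101)*(G(-6) - 1*467) = (126 + 101)*(-1/21 - 1*467) = 227*(-1/21 - 467) = 227*(-9808/21) = -2226416/21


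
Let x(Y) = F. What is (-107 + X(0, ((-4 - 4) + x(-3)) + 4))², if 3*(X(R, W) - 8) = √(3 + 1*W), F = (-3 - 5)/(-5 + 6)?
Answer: (99 - I)² ≈ 9800.0 - 198.0*I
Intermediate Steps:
F = -8 (F = -8/1 = -8*1 = -8)
x(Y) = -8
X(R, W) = 8 + √(3 + W)/3 (X(R, W) = 8 + √(3 + 1*W)/3 = 8 + √(3 + W)/3)
(-107 + X(0, ((-4 - 4) + x(-3)) + 4))² = (-107 + (8 + √(3 + (((-4 - 4) - 8) + 4))/3))² = (-107 + (8 + √(3 + ((-8 - 8) + 4))/3))² = (-107 + (8 + √(3 + (-16 + 4))/3))² = (-107 + (8 + √(3 - 12)/3))² = (-107 + (8 + √(-9)/3))² = (-107 + (8 + (3*I)/3))² = (-107 + (8 + I))² = (-99 + I)²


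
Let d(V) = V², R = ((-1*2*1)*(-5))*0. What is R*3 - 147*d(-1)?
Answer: -147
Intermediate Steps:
R = 0 (R = (-2*1*(-5))*0 = -2*(-5)*0 = 10*0 = 0)
R*3 - 147*d(-1) = 0*3 - 147*(-1)² = 0 - 147*1 = 0 - 147 = -147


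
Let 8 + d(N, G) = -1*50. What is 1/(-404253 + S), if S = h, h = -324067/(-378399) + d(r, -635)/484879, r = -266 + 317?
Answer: -183477728721/74171265157314662 ≈ -2.4737e-6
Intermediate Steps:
r = 51
d(N, G) = -58 (d(N, G) = -8 - 1*50 = -8 - 50 = -58)
h = 157111335751/183477728721 (h = -324067/(-378399) - 58/484879 = -324067*(-1/378399) - 58*1/484879 = 324067/378399 - 58/484879 = 157111335751/183477728721 ≈ 0.85630)
S = 157111335751/183477728721 ≈ 0.85630
1/(-404253 + S) = 1/(-404253 + 157111335751/183477728721) = 1/(-74171265157314662/183477728721) = -183477728721/74171265157314662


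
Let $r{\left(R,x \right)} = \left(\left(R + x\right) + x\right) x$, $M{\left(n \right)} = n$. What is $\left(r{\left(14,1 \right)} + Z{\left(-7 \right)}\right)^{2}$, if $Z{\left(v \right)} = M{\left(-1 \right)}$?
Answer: $225$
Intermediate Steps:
$Z{\left(v \right)} = -1$
$r{\left(R,x \right)} = x \left(R + 2 x\right)$ ($r{\left(R,x \right)} = \left(R + 2 x\right) x = x \left(R + 2 x\right)$)
$\left(r{\left(14,1 \right)} + Z{\left(-7 \right)}\right)^{2} = \left(1 \left(14 + 2 \cdot 1\right) - 1\right)^{2} = \left(1 \left(14 + 2\right) - 1\right)^{2} = \left(1 \cdot 16 - 1\right)^{2} = \left(16 - 1\right)^{2} = 15^{2} = 225$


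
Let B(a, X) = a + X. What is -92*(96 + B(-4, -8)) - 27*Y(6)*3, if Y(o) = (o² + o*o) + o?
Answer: -14046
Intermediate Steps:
Y(o) = o + 2*o² (Y(o) = (o² + o²) + o = 2*o² + o = o + 2*o²)
B(a, X) = X + a
-92*(96 + B(-4, -8)) - 27*Y(6)*3 = -92*(96 + (-8 - 4)) - 27*(6*(1 + 2*6))*3 = -92*(96 - 12) - 27*(6*(1 + 12))*3 = -92*84 - 27*(6*13)*3 = -7728 - 27*78*3 = -7728 - 2106*3 = -7728 - 1*6318 = -7728 - 6318 = -14046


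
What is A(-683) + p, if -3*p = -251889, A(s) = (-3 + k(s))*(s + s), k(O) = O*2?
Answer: 1954017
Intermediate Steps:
k(O) = 2*O
A(s) = 2*s*(-3 + 2*s) (A(s) = (-3 + 2*s)*(s + s) = (-3 + 2*s)*(2*s) = 2*s*(-3 + 2*s))
p = 83963 (p = -1/3*(-251889) = 83963)
A(-683) + p = 2*(-683)*(-3 + 2*(-683)) + 83963 = 2*(-683)*(-3 - 1366) + 83963 = 2*(-683)*(-1369) + 83963 = 1870054 + 83963 = 1954017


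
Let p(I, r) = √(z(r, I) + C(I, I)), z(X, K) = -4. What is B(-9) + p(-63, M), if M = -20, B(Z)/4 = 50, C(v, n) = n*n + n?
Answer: 200 + √3902 ≈ 262.47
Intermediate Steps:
C(v, n) = n + n² (C(v, n) = n² + n = n + n²)
B(Z) = 200 (B(Z) = 4*50 = 200)
p(I, r) = √(-4 + I*(1 + I))
B(-9) + p(-63, M) = 200 + √(-4 - 63*(1 - 63)) = 200 + √(-4 - 63*(-62)) = 200 + √(-4 + 3906) = 200 + √3902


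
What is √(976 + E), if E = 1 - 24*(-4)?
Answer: √1073 ≈ 32.757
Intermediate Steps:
E = 97 (E = 1 + 96 = 97)
√(976 + E) = √(976 + 97) = √1073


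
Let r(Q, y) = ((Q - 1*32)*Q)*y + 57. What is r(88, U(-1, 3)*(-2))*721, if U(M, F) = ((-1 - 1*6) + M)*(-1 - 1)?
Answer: -113657719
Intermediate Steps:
U(M, F) = 14 - 2*M (U(M, F) = ((-1 - 6) + M)*(-2) = (-7 + M)*(-2) = 14 - 2*M)
r(Q, y) = 57 + Q*y*(-32 + Q) (r(Q, y) = ((Q - 32)*Q)*y + 57 = ((-32 + Q)*Q)*y + 57 = (Q*(-32 + Q))*y + 57 = Q*y*(-32 + Q) + 57 = 57 + Q*y*(-32 + Q))
r(88, U(-1, 3)*(-2))*721 = (57 + ((14 - 2*(-1))*(-2))*88**2 - 32*88*(14 - 2*(-1))*(-2))*721 = (57 + ((14 + 2)*(-2))*7744 - 32*88*(14 + 2)*(-2))*721 = (57 + (16*(-2))*7744 - 32*88*16*(-2))*721 = (57 - 32*7744 - 32*88*(-32))*721 = (57 - 247808 + 90112)*721 = -157639*721 = -113657719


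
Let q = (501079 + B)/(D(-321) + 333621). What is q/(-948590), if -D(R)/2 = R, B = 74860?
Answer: -575939/317078539170 ≈ -1.8164e-6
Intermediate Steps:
D(R) = -2*R
q = 575939/334263 (q = (501079 + 74860)/(-2*(-321) + 333621) = 575939/(642 + 333621) = 575939/334263 ≈ 1.7230)
q/(-948590) = (575939/334263)/(-948590) = (575939/334263)*(-1/948590) = -575939/317078539170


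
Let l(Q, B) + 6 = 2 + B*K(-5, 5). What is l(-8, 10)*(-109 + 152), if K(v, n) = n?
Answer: 1978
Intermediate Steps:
l(Q, B) = -4 + 5*B (l(Q, B) = -6 + (2 + B*5) = -6 + (2 + 5*B) = -4 + 5*B)
l(-8, 10)*(-109 + 152) = (-4 + 5*10)*(-109 + 152) = (-4 + 50)*43 = 46*43 = 1978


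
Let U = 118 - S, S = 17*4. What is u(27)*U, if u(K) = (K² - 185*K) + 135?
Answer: -206550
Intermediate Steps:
S = 68
u(K) = 135 + K² - 185*K
U = 50 (U = 118 - 1*68 = 118 - 68 = 50)
u(27)*U = (135 + 27² - 185*27)*50 = (135 + 729 - 4995)*50 = -4131*50 = -206550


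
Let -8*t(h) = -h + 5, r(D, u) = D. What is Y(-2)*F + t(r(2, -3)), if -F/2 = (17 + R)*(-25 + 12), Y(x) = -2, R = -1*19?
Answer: 829/8 ≈ 103.63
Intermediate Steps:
R = -19
F = -52 (F = -2*(17 - 19)*(-25 + 12) = -(-4)*(-13) = -2*26 = -52)
t(h) = -5/8 + h/8 (t(h) = -(-h + 5)/8 = -(5 - h)/8 = -5/8 + h/8)
Y(-2)*F + t(r(2, -3)) = -2*(-52) + (-5/8 + (⅛)*2) = 104 + (-5/8 + ¼) = 104 - 3/8 = 829/8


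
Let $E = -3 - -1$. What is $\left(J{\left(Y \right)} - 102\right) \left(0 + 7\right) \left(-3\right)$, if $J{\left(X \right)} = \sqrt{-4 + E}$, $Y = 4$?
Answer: $2142 - 21 i \sqrt{6} \approx 2142.0 - 51.439 i$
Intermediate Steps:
$E = -2$ ($E = -3 + 1 = -2$)
$J{\left(X \right)} = i \sqrt{6}$ ($J{\left(X \right)} = \sqrt{-4 - 2} = \sqrt{-6} = i \sqrt{6}$)
$\left(J{\left(Y \right)} - 102\right) \left(0 + 7\right) \left(-3\right) = \left(i \sqrt{6} - 102\right) \left(0 + 7\right) \left(-3\right) = \left(-102 + i \sqrt{6}\right) 7 \left(-3\right) = \left(-102 + i \sqrt{6}\right) \left(-21\right) = 2142 - 21 i \sqrt{6}$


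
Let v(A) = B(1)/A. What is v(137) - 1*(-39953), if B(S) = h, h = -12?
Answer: 5473549/137 ≈ 39953.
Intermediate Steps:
B(S) = -12
v(A) = -12/A
v(137) - 1*(-39953) = -12/137 - 1*(-39953) = -12*1/137 + 39953 = -12/137 + 39953 = 5473549/137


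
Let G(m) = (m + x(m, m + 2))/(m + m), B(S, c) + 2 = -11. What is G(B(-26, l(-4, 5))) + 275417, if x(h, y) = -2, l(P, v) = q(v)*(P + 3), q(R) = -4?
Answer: 7160857/26 ≈ 2.7542e+5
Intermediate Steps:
l(P, v) = -12 - 4*P (l(P, v) = -4*(P + 3) = -4*(3 + P) = -12 - 4*P)
B(S, c) = -13 (B(S, c) = -2 - 11 = -13)
G(m) = (-2 + m)/(2*m) (G(m) = (m - 2)/(m + m) = (-2 + m)/((2*m)) = (-2 + m)*(1/(2*m)) = (-2 + m)/(2*m))
G(B(-26, l(-4, 5))) + 275417 = (½)*(-2 - 13)/(-13) + 275417 = (½)*(-1/13)*(-15) + 275417 = 15/26 + 275417 = 7160857/26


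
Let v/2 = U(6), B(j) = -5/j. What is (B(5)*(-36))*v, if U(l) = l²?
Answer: 2592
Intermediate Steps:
v = 72 (v = 2*6² = 2*36 = 72)
(B(5)*(-36))*v = (-5/5*(-36))*72 = (-5*⅕*(-36))*72 = -1*(-36)*72 = 36*72 = 2592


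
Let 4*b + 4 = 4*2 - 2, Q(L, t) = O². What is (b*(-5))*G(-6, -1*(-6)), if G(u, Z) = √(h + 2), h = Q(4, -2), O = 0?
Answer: -5*√2/2 ≈ -3.5355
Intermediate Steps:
Q(L, t) = 0 (Q(L, t) = 0² = 0)
h = 0
G(u, Z) = √2 (G(u, Z) = √(0 + 2) = √2)
b = ½ (b = -1 + (4*2 - 2)/4 = -1 + (8 - 2)/4 = -1 + (¼)*6 = -1 + 3/2 = ½ ≈ 0.50000)
(b*(-5))*G(-6, -1*(-6)) = ((½)*(-5))*√2 = -5*√2/2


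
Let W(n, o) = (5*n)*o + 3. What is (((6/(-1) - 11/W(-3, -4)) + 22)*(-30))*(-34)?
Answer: 338980/21 ≈ 16142.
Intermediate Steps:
W(n, o) = 3 + 5*n*o (W(n, o) = 5*n*o + 3 = 3 + 5*n*o)
(((6/(-1) - 11/W(-3, -4)) + 22)*(-30))*(-34) = (((6/(-1) - 11/(3 + 5*(-3)*(-4))) + 22)*(-30))*(-34) = (((6*(-1) - 11/(3 + 60)) + 22)*(-30))*(-34) = (((-6 - 11/63) + 22)*(-30))*(-34) = ((-389/63 + 22)*(-30))*(-34) = ((997/63)*(-30))*(-34) = -9970/21*(-34) = 338980/21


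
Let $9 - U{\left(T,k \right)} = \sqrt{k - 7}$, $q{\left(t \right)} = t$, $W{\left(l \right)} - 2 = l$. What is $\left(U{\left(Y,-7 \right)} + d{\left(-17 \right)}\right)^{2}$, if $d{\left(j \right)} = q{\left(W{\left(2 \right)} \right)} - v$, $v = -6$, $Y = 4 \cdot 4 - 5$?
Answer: $\left(19 - i \sqrt{14}\right)^{2} \approx 347.0 - 142.18 i$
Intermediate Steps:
$W{\left(l \right)} = 2 + l$
$Y = 11$ ($Y = 16 - 5 = 11$)
$U{\left(T,k \right)} = 9 - \sqrt{-7 + k}$ ($U{\left(T,k \right)} = 9 - \sqrt{k - 7} = 9 - \sqrt{-7 + k}$)
$d{\left(j \right)} = 10$ ($d{\left(j \right)} = \left(2 + 2\right) - -6 = 4 + 6 = 10$)
$\left(U{\left(Y,-7 \right)} + d{\left(-17 \right)}\right)^{2} = \left(\left(9 - \sqrt{-7 - 7}\right) + 10\right)^{2} = \left(\left(9 - \sqrt{-14}\right) + 10\right)^{2} = \left(\left(9 - i \sqrt{14}\right) + 10\right)^{2} = \left(19 - i \sqrt{14}\right)^{2}$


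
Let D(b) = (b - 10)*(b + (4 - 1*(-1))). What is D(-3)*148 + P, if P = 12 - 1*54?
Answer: -3890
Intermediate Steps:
D(b) = (-10 + b)*(5 + b) (D(b) = (-10 + b)*(b + (4 + 1)) = (-10 + b)*(b + 5) = (-10 + b)*(5 + b))
P = -42 (P = 12 - 54 = -42)
D(-3)*148 + P = (-50 + (-3)**2 - 5*(-3))*148 - 42 = (-50 + 9 + 15)*148 - 42 = -26*148 - 42 = -3848 - 42 = -3890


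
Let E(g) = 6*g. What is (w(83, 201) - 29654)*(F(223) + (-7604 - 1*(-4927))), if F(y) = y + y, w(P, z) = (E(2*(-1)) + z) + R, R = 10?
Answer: 65714105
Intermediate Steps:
w(P, z) = -2 + z (w(P, z) = (6*(2*(-1)) + z) + 10 = (6*(-2) + z) + 10 = (-12 + z) + 10 = -2 + z)
F(y) = 2*y
(w(83, 201) - 29654)*(F(223) + (-7604 - 1*(-4927))) = ((-2 + 201) - 29654)*(2*223 + (-7604 - 1*(-4927))) = (199 - 29654)*(446 + (-7604 + 4927)) = -29455*(446 - 2677) = -29455*(-2231) = 65714105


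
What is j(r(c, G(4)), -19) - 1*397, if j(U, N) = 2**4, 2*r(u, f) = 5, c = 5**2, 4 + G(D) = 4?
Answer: -381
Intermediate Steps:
G(D) = 0 (G(D) = -4 + 4 = 0)
c = 25
r(u, f) = 5/2 (r(u, f) = (1/2)*5 = 5/2)
j(U, N) = 16
j(r(c, G(4)), -19) - 1*397 = 16 - 1*397 = 16 - 397 = -381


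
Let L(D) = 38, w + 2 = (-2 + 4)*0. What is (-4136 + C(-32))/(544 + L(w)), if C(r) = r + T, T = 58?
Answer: -685/97 ≈ -7.0619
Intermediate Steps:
C(r) = 58 + r (C(r) = r + 58 = 58 + r)
w = -2 (w = -2 + (-2 + 4)*0 = -2 + 2*0 = -2 + 0 = -2)
(-4136 + C(-32))/(544 + L(w)) = (-4136 + (58 - 32))/(544 + 38) = (-4136 + 26)/582 = -4110*1/582 = -685/97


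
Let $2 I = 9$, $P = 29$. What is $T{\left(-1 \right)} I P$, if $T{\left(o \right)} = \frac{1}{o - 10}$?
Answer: $- \frac{261}{22} \approx -11.864$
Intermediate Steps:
$I = \frac{9}{2}$ ($I = \frac{1}{2} \cdot 9 = \frac{9}{2} \approx 4.5$)
$T{\left(o \right)} = \frac{1}{-10 + o}$
$T{\left(-1 \right)} I P = \frac{1}{-10 - 1} \cdot \frac{9}{2} \cdot 29 = \frac{1}{-11} \cdot \frac{9}{2} \cdot 29 = \left(- \frac{1}{11}\right) \frac{9}{2} \cdot 29 = \left(- \frac{9}{22}\right) 29 = - \frac{261}{22}$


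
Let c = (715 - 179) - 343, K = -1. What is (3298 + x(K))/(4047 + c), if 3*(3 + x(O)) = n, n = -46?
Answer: 9839/12720 ≈ 0.77351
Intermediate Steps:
c = 193 (c = 536 - 343 = 193)
x(O) = -55/3 (x(O) = -3 + (1/3)*(-46) = -3 - 46/3 = -55/3)
(3298 + x(K))/(4047 + c) = (3298 - 55/3)/(4047 + 193) = (9839/3)/4240 = (9839/3)*(1/4240) = 9839/12720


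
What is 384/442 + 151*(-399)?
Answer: -13314837/221 ≈ -60248.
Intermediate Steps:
384/442 + 151*(-399) = 384*(1/442) - 60249 = 192/221 - 60249 = -13314837/221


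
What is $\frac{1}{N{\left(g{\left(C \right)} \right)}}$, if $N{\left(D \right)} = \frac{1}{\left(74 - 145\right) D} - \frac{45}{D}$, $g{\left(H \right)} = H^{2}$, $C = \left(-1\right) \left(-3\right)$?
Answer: $- \frac{639}{3196} \approx -0.19994$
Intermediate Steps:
$C = 3$
$N{\left(D \right)} = - \frac{3196}{71 D}$ ($N{\left(D \right)} = \frac{1}{\left(-71\right) D} - \frac{45}{D} = - \frac{1}{71 D} - \frac{45}{D} = - \frac{3196}{71 D}$)
$\frac{1}{N{\left(g{\left(C \right)} \right)}} = \frac{1}{\left(- \frac{3196}{71}\right) \frac{1}{3^{2}}} = \frac{1}{\left(- \frac{3196}{71}\right) \frac{1}{9}} = \frac{1}{- \frac{3196}{639}} = - \frac{639}{3196}$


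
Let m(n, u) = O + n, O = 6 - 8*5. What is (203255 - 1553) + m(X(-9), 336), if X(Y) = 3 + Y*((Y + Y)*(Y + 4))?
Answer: 200861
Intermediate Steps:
O = -34 (O = 6 - 40 = -34)
X(Y) = 3 + 2*Y²*(4 + Y) (X(Y) = 3 + Y*((2*Y)*(4 + Y)) = 3 + Y*(2*Y*(4 + Y)) = 3 + 2*Y²*(4 + Y))
m(n, u) = -34 + n
(203255 - 1553) + m(X(-9), 336) = (203255 - 1553) + (-34 + (3 + 2*(-9)³ + 8*(-9)²)) = 201702 + (-34 + (3 + 2*(-729) + 8*81)) = 201702 + (-34 + (3 - 1458 + 648)) = 201702 + (-34 - 807) = 201702 - 841 = 200861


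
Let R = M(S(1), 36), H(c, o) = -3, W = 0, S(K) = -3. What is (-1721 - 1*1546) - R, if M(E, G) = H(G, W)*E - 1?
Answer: -3275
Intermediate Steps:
M(E, G) = -1 - 3*E (M(E, G) = -3*E - 1 = -1 - 3*E)
R = 8 (R = -1 - 3*(-3) = -1 + 9 = 8)
(-1721 - 1*1546) - R = (-1721 - 1*1546) - 1*8 = (-1721 - 1546) - 8 = -3267 - 8 = -3275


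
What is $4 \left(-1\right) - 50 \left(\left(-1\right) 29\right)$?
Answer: $1446$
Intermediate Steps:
$4 \left(-1\right) - 50 \left(\left(-1\right) 29\right) = -4 - -1450 = -4 + 1450 = 1446$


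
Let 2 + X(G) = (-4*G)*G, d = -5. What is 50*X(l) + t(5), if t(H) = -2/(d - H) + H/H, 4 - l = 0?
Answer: -16494/5 ≈ -3298.8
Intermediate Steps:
l = 4 (l = 4 - 1*0 = 4 + 0 = 4)
X(G) = -2 - 4*G**2 (X(G) = -2 + (-4*G)*G = -2 - 4*G**2)
t(H) = 1 - 2/(-5 - H) (t(H) = -2/(-5 - H) + H/H = -2/(-5 - H) + 1 = 1 - 2/(-5 - H))
50*X(l) + t(5) = 50*(-2 - 4*4**2) + (7 + 5)/(5 + 5) = 50*(-2 - 4*16) + 12/10 = 50*(-2 - 64) + (1/10)*12 = 50*(-66) + 6/5 = -3300 + 6/5 = -16494/5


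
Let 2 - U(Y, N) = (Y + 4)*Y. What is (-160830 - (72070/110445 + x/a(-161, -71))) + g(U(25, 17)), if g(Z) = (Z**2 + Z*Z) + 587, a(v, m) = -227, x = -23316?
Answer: 4438129409543/5014203 ≈ 8.8511e+5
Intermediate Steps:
U(Y, N) = 2 - Y*(4 + Y) (U(Y, N) = 2 - (Y + 4)*Y = 2 - (4 + Y)*Y = 2 - Y*(4 + Y))
g(Z) = 587 + 2*Z**2 (g(Z) = (Z**2 + Z**2) + 587 = 2*Z**2 + 587 = 587 + 2*Z**2)
(-160830 - (72070/110445 + x/a(-161, -71))) + g(U(25, 17)) = (-160830 - (72070/110445 - 23316/(-227))) + (587 + 2*(2 - 1*25**2 - 4*25)**2) = (-160830 - (72070*(1/110445) - 23316*(-1/227))) + (587 + 2*(2 - 1*625 - 100)**2) = (-160830 - (14414/22089 + 23316/227)) + (587 + 2*(2 - 625 - 100)**2) = (-160830 - 1*518299102/5014203) + (587 + 2*(-723)**2) = (-160830 - 518299102/5014203) + (587 + 2*522729) = -806952567592/5014203 + (587 + 1045458) = -806952567592/5014203 + 1046045 = 4438129409543/5014203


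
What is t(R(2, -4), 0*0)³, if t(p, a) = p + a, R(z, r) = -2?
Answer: -8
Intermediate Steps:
t(p, a) = a + p
t(R(2, -4), 0*0)³ = (0*0 - 2)³ = (0 - 2)³ = (-2)³ = -8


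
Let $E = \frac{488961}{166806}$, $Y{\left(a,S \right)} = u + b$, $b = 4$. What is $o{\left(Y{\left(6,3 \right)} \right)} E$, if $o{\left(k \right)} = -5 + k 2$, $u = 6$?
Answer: $\frac{271645}{6178} \approx 43.97$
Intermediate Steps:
$Y{\left(a,S \right)} = 10$ ($Y{\left(a,S \right)} = 6 + 4 = 10$)
$o{\left(k \right)} = -5 + 2 k$
$E = \frac{54329}{18534}$ ($E = 488961 \cdot \frac{1}{166806} = \frac{54329}{18534} \approx 2.9313$)
$o{\left(Y{\left(6,3 \right)} \right)} E = \left(-5 + 2 \cdot 10\right) \frac{54329}{18534} = \left(-5 + 20\right) \frac{54329}{18534} = 15 \cdot \frac{54329}{18534} = \frac{271645}{6178}$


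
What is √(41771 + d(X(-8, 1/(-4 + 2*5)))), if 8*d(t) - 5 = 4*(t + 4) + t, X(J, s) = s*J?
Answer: √6015282/12 ≈ 204.38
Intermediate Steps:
X(J, s) = J*s
d(t) = 21/8 + 5*t/8 (d(t) = 5/8 + (4*(t + 4) + t)/8 = 5/8 + (4*(4 + t) + t)/8 = 5/8 + ((16 + 4*t) + t)/8 = 5/8 + (16 + 5*t)/8 = 5/8 + (2 + 5*t/8) = 21/8 + 5*t/8)
√(41771 + d(X(-8, 1/(-4 + 2*5)))) = √(41771 + (21/8 + 5*(-8/(-4 + 2*5))/8)) = √(41771 + (21/8 + 5*(-8/(-4 + 10))/8)) = √(41771 + (21/8 + 5*(-8/6)/8)) = √(41771 + (21/8 + 5*(-8*⅙)/8)) = √(41771 + (21/8 + (5/8)*(-4/3))) = √(41771 + (21/8 - ⅚)) = √(41771 + 43/24) = √(1002547/24) = √6015282/12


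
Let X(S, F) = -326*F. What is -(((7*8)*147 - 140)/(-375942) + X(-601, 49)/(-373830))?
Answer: -11826449/557692055 ≈ -0.021206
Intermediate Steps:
-(((7*8)*147 - 140)/(-375942) + X(-601, 49)/(-373830)) = -(((7*8)*147 - 140)/(-375942) - 326*49/(-373830)) = -((56*147 - 140)*(-1/375942) - 15974*(-1/373830)) = -((8232 - 140)*(-1/375942) + 7987/186915) = -(8092*(-1/375942) + 7987/186915) = -(-578/26853 + 7987/186915) = -1*11826449/557692055 = -11826449/557692055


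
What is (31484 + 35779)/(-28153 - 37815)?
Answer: -9609/9424 ≈ -1.0196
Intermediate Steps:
(31484 + 35779)/(-28153 - 37815) = 67263/(-65968) = 67263*(-1/65968) = -9609/9424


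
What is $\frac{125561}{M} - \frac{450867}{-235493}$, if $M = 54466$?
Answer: $\frac{224587795}{53221418} \approx 4.2199$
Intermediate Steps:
$\frac{125561}{M} - \frac{450867}{-235493} = \frac{125561}{54466} - \frac{450867}{-235493} = 125561 \cdot \frac{1}{54466} - - \frac{450867}{235493} = \frac{521}{226} + \frac{450867}{235493} = \frac{224587795}{53221418}$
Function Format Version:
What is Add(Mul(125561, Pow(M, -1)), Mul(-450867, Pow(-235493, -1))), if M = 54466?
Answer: Rational(224587795, 53221418) ≈ 4.2199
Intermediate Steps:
Add(Mul(125561, Pow(M, -1)), Mul(-450867, Pow(-235493, -1))) = Add(Mul(125561, Pow(54466, -1)), Mul(-450867, Pow(-235493, -1))) = Add(Mul(125561, Rational(1, 54466)), Mul(-450867, Rational(-1, 235493))) = Add(Rational(521, 226), Rational(450867, 235493)) = Rational(224587795, 53221418)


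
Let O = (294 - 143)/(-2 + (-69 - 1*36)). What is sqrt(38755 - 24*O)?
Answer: sqrt(444093763)/107 ≈ 196.95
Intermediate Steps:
O = -151/107 (O = 151/(-2 + (-69 - 36)) = 151/(-2 - 105) = 151/(-107) = 151*(-1/107) = -151/107 ≈ -1.4112)
sqrt(38755 - 24*O) = sqrt(38755 - 24*(-151/107)) = sqrt(38755 + 3624/107) = sqrt(4150409/107) = sqrt(444093763)/107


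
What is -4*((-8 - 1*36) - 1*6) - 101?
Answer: 99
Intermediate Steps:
-4*((-8 - 1*36) - 1*6) - 101 = -4*((-8 - 36) - 6) - 101 = -4*(-44 - 6) - 101 = -4*(-50) - 101 = 200 - 101 = 99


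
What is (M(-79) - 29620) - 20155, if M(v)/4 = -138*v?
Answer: -6167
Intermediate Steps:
M(v) = -552*v (M(v) = 4*(-138*v) = -552*v)
(M(-79) - 29620) - 20155 = (-552*(-79) - 29620) - 20155 = (43608 - 29620) - 20155 = 13988 - 20155 = -6167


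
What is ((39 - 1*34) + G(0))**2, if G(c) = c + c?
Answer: 25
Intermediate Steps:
G(c) = 2*c
((39 - 1*34) + G(0))**2 = ((39 - 1*34) + 2*0)**2 = ((39 - 34) + 0)**2 = (5 + 0)**2 = 5**2 = 25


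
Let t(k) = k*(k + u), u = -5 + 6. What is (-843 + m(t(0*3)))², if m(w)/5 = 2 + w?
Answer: 693889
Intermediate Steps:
u = 1
t(k) = k*(1 + k) (t(k) = k*(k + 1) = k*(1 + k))
m(w) = 10 + 5*w (m(w) = 5*(2 + w) = 10 + 5*w)
(-843 + m(t(0*3)))² = (-843 + (10 + 5*((0*3)*(1 + 0*3))))² = (-843 + (10 + 5*(0*(1 + 0))))² = (-843 + (10 + 5*(0*1)))² = (-843 + (10 + 5*0))² = (-843 + (10 + 0))² = (-843 + 10)² = (-833)² = 693889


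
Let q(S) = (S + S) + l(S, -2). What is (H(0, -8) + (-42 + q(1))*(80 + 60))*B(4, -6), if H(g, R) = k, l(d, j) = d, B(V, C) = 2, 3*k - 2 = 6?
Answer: -32744/3 ≈ -10915.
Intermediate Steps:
k = 8/3 (k = 2/3 + (1/3)*6 = 2/3 + 2 = 8/3 ≈ 2.6667)
q(S) = 3*S (q(S) = (S + S) + S = 2*S + S = 3*S)
H(g, R) = 8/3
(H(0, -8) + (-42 + q(1))*(80 + 60))*B(4, -6) = (8/3 + (-42 + 3*1)*(80 + 60))*2 = (8/3 + (-42 + 3)*140)*2 = (8/3 - 39*140)*2 = (8/3 - 5460)*2 = -16372/3*2 = -32744/3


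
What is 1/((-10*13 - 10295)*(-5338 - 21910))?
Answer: 1/284060400 ≈ 3.5204e-9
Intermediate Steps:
1/((-10*13 - 10295)*(-5338 - 21910)) = 1/((-130 - 10295)*(-27248)) = 1/(-10425*(-27248)) = 1/284060400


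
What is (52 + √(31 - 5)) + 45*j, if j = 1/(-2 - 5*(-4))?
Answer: 109/2 + √26 ≈ 59.599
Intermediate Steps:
j = 1/18 (j = 1/(-2 + 20) = 1/18 ≈ 0.055556)
(52 + √(31 - 5)) + 45*j = (52 + √(31 - 5)) + 45*(1/18) = (52 + √26) + 5/2 = 109/2 + √26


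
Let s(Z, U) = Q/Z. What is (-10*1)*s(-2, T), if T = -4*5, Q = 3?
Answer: 15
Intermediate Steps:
T = -20 (T = -1*20 = -20)
s(Z, U) = 3/Z
(-10*1)*s(-2, T) = (-10*1)*(3/(-2)) = -30*(-1)/2 = -10*(-3/2) = 15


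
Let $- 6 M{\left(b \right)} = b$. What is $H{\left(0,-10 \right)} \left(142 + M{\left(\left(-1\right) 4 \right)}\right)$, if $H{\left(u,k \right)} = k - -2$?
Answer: $- \frac{3424}{3} \approx -1141.3$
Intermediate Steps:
$M{\left(b \right)} = - \frac{b}{6}$
$H{\left(u,k \right)} = 2 + k$ ($H{\left(u,k \right)} = k + 2 = 2 + k$)
$H{\left(0,-10 \right)} \left(142 + M{\left(\left(-1\right) 4 \right)}\right) = \left(2 - 10\right) \left(142 - \frac{\left(-1\right) 4}{6}\right) = - 8 \left(142 - - \frac{2}{3}\right) = - 8 \left(142 + \frac{2}{3}\right) = \left(-8\right) \frac{428}{3} = - \frac{3424}{3}$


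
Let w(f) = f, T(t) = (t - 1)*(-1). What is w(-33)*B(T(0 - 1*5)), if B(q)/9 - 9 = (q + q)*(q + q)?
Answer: -45441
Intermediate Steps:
T(t) = 1 - t (T(t) = (-1 + t)*(-1) = 1 - t)
B(q) = 81 + 36*q**2 (B(q) = 81 + 9*((q + q)*(q + q)) = 81 + 9*((2*q)*(2*q)) = 81 + 9*(4*q**2) = 81 + 36*q**2)
w(-33)*B(T(0 - 1*5)) = -33*(81 + 36*(1 - (0 - 1*5))**2) = -33*(81 + 36*(1 - (0 - 5))**2) = -33*(81 + 36*(1 - 1*(-5))**2) = -33*(81 + 36*(1 + 5)**2) = -33*(81 + 36*6**2) = -33*(81 + 36*36) = -33*(81 + 1296) = -33*1377 = -45441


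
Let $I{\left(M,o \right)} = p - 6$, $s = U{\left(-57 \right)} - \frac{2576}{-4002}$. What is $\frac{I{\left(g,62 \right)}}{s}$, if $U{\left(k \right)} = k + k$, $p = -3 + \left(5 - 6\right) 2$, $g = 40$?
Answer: $\frac{957}{9862} \approx 0.097039$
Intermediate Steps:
$p = -5$ ($p = -3 + \left(5 - 6\right) 2 = -3 - 2 = -5$)
$U{\left(k \right)} = 2 k$
$s = - \frac{9862}{87}$ ($s = 2 \left(-57\right) - \frac{2576}{-4002} = -114 - 2576 \left(- \frac{1}{4002}\right) = -114 - - \frac{56}{87} = -114 + \frac{56}{87} = - \frac{9862}{87} \approx -113.36$)
$I{\left(M,o \right)} = -11$ ($I{\left(M,o \right)} = -5 - 6 = -11$)
$\frac{I{\left(g,62 \right)}}{s} = - \frac{11}{- \frac{9862}{87}} = \left(-11\right) \left(- \frac{87}{9862}\right) = \frac{957}{9862}$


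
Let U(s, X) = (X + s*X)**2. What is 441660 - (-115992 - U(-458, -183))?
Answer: 6994701813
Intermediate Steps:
U(s, X) = (X + X*s)**2
441660 - (-115992 - U(-458, -183)) = 441660 - (-115992 - (-183)**2*(1 - 458)**2) = 441660 - (-115992 - 33489*(-457)**2) = 441660 - (-115992 - 33489*208849) = 441660 - (-115992 - 1*6994144161) = 441660 - (-115992 - 6994144161) = 441660 - 1*(-6994260153) = 441660 + 6994260153 = 6994701813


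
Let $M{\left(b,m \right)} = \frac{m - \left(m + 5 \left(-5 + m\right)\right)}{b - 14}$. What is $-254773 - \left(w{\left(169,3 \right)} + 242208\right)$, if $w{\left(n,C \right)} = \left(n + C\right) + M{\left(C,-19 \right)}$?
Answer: $- \frac{5468563}{11} \approx -4.9714 \cdot 10^{5}$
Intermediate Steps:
$M{\left(b,m \right)} = \frac{25 - 5 m}{-14 + b}$ ($M{\left(b,m \right)} = \frac{m - \left(-25 + 6 m\right)}{-14 + b} = \frac{25 - 5 m}{-14 + b}$)
$w{\left(n,C \right)} = C + n + \frac{120}{-14 + C}$ ($w{\left(n,C \right)} = \left(n + C\right) + \frac{5 \left(5 - -19\right)}{-14 + C} = \left(C + n\right) + \frac{5 \left(5 + 19\right)}{-14 + C} = \left(C + n\right) + 5 \frac{1}{-14 + C} 24 = \left(C + n\right) + \frac{120}{-14 + C} = C + n + \frac{120}{-14 + C}$)
$-254773 - \left(w{\left(169,3 \right)} + 242208\right) = -254773 - \left(\frac{120 + \left(-14 + 3\right) \left(3 + 169\right)}{-14 + 3} + 242208\right) = -254773 - \left(\frac{120 - 1892}{-11} + 242208\right) = -254773 - \left(- \frac{120 - 1892}{11} + 242208\right) = -254773 - \left(\left(- \frac{1}{11}\right) \left(-1772\right) + 242208\right) = -254773 - \left(\frac{1772}{11} + 242208\right) = -254773 - \frac{2666060}{11} = - \frac{5468563}{11}$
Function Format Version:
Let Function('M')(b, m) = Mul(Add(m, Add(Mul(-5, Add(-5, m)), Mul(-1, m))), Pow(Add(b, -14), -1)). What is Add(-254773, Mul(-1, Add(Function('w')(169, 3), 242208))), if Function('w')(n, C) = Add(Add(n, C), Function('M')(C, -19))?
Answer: Rational(-5468563, 11) ≈ -4.9714e+5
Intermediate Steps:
Function('M')(b, m) = Mul(Pow(Add(-14, b), -1), Add(25, Mul(-5, m))) (Function('M')(b, m) = Mul(Add(m, Add(Add(25, Mul(-5, m)), Mul(-1, m))), Pow(Add(-14, b), -1)) = Mul(Add(m, Add(25, Mul(-6, m))), Pow(Add(-14, b), -1)) = Mul(Add(25, Mul(-5, m)), Pow(Add(-14, b), -1)) = Mul(Pow(Add(-14, b), -1), Add(25, Mul(-5, m))))
Function('w')(n, C) = Add(C, n, Mul(120, Pow(Add(-14, C), -1))) (Function('w')(n, C) = Add(Add(n, C), Mul(5, Pow(Add(-14, C), -1), Add(5, Mul(-1, -19)))) = Add(Add(C, n), Mul(5, Pow(Add(-14, C), -1), Add(5, 19))) = Add(Add(C, n), Mul(5, Pow(Add(-14, C), -1), 24)) = Add(Add(C, n), Mul(120, Pow(Add(-14, C), -1))) = Add(C, n, Mul(120, Pow(Add(-14, C), -1))))
Add(-254773, Mul(-1, Add(Function('w')(169, 3), 242208))) = Add(-254773, Mul(-1, Add(Mul(Pow(Add(-14, 3), -1), Add(120, Mul(Add(-14, 3), Add(3, 169)))), 242208))) = Add(-254773, Mul(-1, Add(Mul(Pow(-11, -1), Add(120, Mul(-11, 172))), 242208))) = Add(-254773, Mul(-1, Add(Mul(Rational(-1, 11), Add(120, -1892)), 242208))) = Add(-254773, Mul(-1, Add(Mul(Rational(-1, 11), -1772), 242208))) = Add(-254773, Mul(-1, Add(Rational(1772, 11), 242208))) = Add(-254773, Mul(-1, Rational(2666060, 11))) = Add(-254773, Rational(-2666060, 11)) = Rational(-5468563, 11)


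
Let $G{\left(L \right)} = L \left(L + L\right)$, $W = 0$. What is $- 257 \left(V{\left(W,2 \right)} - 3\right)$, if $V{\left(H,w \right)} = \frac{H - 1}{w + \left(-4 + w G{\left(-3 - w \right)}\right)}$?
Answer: $\frac{75815}{98} \approx 773.62$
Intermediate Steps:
$G{\left(L \right)} = 2 L^{2}$ ($G{\left(L \right)} = L 2 L = 2 L^{2}$)
$V{\left(H,w \right)} = \frac{-1 + H}{-4 + w + 2 w \left(-3 - w\right)^{2}}$ ($V{\left(H,w \right)} = \frac{H - 1}{w + \left(-4 + w 2 \left(-3 - w\right)^{2}\right)} = \frac{-1 + H}{w + \left(-4 + 2 w \left(-3 - w\right)^{2}\right)} = \frac{-1 + H}{-4 + w + 2 w \left(-3 - w\right)^{2}}$)
$- 257 \left(V{\left(W,2 \right)} - 3\right) = - 257 \left(\frac{-1 + 0}{-4 + 2 + 2 \cdot 2 \left(3 + 2\right)^{2}} - 3\right) = - 257 \left(\frac{1}{-4 + 2 + 2 \cdot 2 \cdot 5^{2}} \left(-1\right) - 3\right) = - 257 \left(\frac{1}{-4 + 2 + 2 \cdot 2 \cdot 25} \left(-1\right) - 3\right) = - 257 \left(\frac{1}{-4 + 2 + 100} \left(-1\right) - 3\right) = - 257 \left(\frac{1}{98} \left(-1\right) - 3\right) = - 257 \left(- \frac{1}{98} - 3\right) = \left(-257\right) \left(- \frac{295}{98}\right) = \frac{75815}{98}$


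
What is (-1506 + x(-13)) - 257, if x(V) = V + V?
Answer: -1789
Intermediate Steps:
x(V) = 2*V
(-1506 + x(-13)) - 257 = (-1506 + 2*(-13)) - 257 = (-1506 - 26) - 257 = -1532 - 257 = -1789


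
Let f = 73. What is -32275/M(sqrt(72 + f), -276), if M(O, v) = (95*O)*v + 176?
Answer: 355025/6230361689 + 211562625*sqrt(145)/24921446756 ≈ 0.10228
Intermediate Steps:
M(O, v) = 176 + 95*O*v (M(O, v) = 95*O*v + 176 = 176 + 95*O*v)
-32275/M(sqrt(72 + f), -276) = -32275/(176 + 95*sqrt(72 + 73)*(-276)) = -32275/(176 + 95*sqrt(145)*(-276)) = -32275/(176 - 26220*sqrt(145))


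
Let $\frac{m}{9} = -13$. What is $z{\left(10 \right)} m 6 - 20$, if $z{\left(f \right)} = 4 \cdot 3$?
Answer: $-8444$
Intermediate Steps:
$m = -117$ ($m = 9 \left(-13\right) = -117$)
$z{\left(f \right)} = 12$
$z{\left(10 \right)} m 6 - 20 = 12 \left(\left(-117\right) 6\right) - 20 = 12 \left(-702\right) - 20 = -8424 - 20 = -8444$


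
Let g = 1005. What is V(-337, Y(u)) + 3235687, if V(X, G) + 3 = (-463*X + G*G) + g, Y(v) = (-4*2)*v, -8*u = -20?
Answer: 3393120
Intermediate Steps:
u = 5/2 (u = -⅛*(-20) = 5/2 ≈ 2.5000)
Y(v) = -8*v
V(X, G) = 1002 + G² - 463*X (V(X, G) = -3 + ((-463*X + G*G) + 1005) = -3 + ((-463*X + G²) + 1005) = -3 + ((G² - 463*X) + 1005) = -3 + (1005 + G² - 463*X) = 1002 + G² - 463*X)
V(-337, Y(u)) + 3235687 = (1002 + (-8*5/2)² - 463*(-337)) + 3235687 = (1002 + (-20)² + 156031) + 3235687 = (1002 + 400 + 156031) + 3235687 = 157433 + 3235687 = 3393120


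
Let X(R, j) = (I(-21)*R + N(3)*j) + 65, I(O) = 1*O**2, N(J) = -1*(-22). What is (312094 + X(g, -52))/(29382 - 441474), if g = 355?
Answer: -233785/206046 ≈ -1.1346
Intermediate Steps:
N(J) = 22
I(O) = O**2
X(R, j) = 65 + 22*j + 441*R (X(R, j) = ((-21)**2*R + 22*j) + 65 = (441*R + 22*j) + 65 = (22*j + 441*R) + 65 = 65 + 22*j + 441*R)
(312094 + X(g, -52))/(29382 - 441474) = (312094 + (65 + 22*(-52) + 441*355))/(29382 - 441474) = (312094 + (65 - 1144 + 156555))/(-412092) = (312094 + 155476)*(-1/412092) = 467570*(-1/412092) = -233785/206046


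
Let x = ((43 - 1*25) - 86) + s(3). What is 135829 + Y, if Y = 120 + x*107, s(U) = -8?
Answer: 127817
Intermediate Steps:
x = -76 (x = ((43 - 1*25) - 86) - 8 = ((43 - 25) - 86) - 8 = (18 - 86) - 8 = -68 - 8 = -76)
Y = -8012 (Y = 120 - 76*107 = 120 - 8132 = -8012)
135829 + Y = 135829 - 8012 = 127817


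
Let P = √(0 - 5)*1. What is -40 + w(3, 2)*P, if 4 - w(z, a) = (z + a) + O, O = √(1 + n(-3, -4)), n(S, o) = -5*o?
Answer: -40 - I*√5*(1 + √21) ≈ -40.0 - 12.483*I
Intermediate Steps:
O = √21 (O = √(1 - 5*(-4)) = √(1 + 20) = √21 ≈ 4.5826)
w(z, a) = 4 - a - z - √21 (w(z, a) = 4 - ((z + a) + √21) = 4 - ((a + z) + √21) = 4 - (a + z + √21) = 4 + (-a - z - √21) = 4 - a - z - √21)
P = I*√5 (P = √(-5)*1 = (I*√5)*1 = I*√5 ≈ 2.2361*I)
-40 + w(3, 2)*P = -40 + (4 - 1*2 - 1*3 - √21)*(I*√5) = -40 + (4 - 2 - 3 - √21)*(I*√5) = -40 + (-1 - √21)*(I*√5) = -40 + I*√5*(-1 - √21)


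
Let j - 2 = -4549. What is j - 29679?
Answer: -34226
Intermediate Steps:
j = -4547 (j = 2 - 4549 = -4547)
j - 29679 = -4547 - 29679 = -34226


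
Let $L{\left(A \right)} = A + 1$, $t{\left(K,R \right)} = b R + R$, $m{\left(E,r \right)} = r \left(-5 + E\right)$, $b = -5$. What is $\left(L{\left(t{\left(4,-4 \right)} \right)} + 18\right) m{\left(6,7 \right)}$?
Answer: $245$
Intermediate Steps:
$t{\left(K,R \right)} = - 4 R$ ($t{\left(K,R \right)} = - 5 R + R = - 4 R$)
$L{\left(A \right)} = 1 + A$
$\left(L{\left(t{\left(4,-4 \right)} \right)} + 18\right) m{\left(6,7 \right)} = \left(\left(1 - -16\right) + 18\right) 7 \left(-5 + 6\right) = \left(\left(1 + 16\right) + 18\right) 7 \cdot 1 = \left(17 + 18\right) 7 = 35 \cdot 7 = 245$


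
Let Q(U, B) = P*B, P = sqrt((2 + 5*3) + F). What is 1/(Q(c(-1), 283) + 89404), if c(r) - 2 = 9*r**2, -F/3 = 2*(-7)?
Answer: 89404/7988349965 - 283*sqrt(59)/7988349965 ≈ 1.0920e-5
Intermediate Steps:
F = 42 (F = -6*(-7) = -3*(-14) = 42)
c(r) = 2 + 9*r**2
P = sqrt(59) (P = sqrt((2 + 5*3) + 42) = sqrt((2 + 15) + 42) = sqrt(17 + 42) = sqrt(59) ≈ 7.6811)
Q(U, B) = B*sqrt(59) (Q(U, B) = sqrt(59)*B = B*sqrt(59))
1/(Q(c(-1), 283) + 89404) = 1/(283*sqrt(59) + 89404) = 1/(89404 + 283*sqrt(59))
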